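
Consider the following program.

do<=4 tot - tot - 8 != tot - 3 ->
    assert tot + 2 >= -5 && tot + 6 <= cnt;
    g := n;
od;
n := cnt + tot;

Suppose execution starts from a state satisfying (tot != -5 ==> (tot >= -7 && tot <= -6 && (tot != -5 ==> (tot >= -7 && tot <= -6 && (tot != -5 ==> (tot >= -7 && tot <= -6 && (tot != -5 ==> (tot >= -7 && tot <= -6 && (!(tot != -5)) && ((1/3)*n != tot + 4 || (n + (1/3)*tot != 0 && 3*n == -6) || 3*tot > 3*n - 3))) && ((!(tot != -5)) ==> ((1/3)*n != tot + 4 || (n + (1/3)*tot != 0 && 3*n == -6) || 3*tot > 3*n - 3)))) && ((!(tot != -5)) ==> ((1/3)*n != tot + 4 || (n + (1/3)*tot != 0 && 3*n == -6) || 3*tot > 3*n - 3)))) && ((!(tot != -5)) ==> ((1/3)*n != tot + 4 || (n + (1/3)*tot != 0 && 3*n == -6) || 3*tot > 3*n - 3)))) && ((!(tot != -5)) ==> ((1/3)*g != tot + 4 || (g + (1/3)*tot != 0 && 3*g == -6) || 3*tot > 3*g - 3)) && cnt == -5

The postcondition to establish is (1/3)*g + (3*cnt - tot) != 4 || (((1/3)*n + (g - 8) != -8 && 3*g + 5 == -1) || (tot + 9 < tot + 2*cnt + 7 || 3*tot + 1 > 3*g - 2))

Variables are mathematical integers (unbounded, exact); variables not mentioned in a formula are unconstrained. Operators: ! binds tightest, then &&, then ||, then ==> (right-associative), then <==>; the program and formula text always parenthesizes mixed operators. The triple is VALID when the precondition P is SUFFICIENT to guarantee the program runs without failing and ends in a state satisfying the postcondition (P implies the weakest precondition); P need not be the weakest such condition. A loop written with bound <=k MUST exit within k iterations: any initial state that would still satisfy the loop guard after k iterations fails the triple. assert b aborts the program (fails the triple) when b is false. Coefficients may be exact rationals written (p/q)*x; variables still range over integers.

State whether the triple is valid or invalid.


Working backward. After the program, the postcondition (1/3)*g + (3*cnt - tot) != 4 || (((1/3)*n + (g - 8) != -8 && 3*g + 5 == -1) || (tot + 9 < tot + 2*cnt + 7 || 3*tot + 1 > 3*g - 2)) must hold; in canonical form it is 3*cnt + (1/3)*g != tot + 4 || (g + (1/3)*n != 0 && 3*g == -6) || 2*cnt > 2 || 3*tot > 3*g - 3.
Before n := cnt + tot: 3*cnt + (1/3)*g != tot + 4 || ((1/3)*cnt + g + (1/3)*tot != 0 && 3*g == -6) || 2*cnt > 2 || 3*tot > 3*g - 3
Before the loop (bound <=4), unroll the exhaustion recursion (WP_0 = exit-now case; WP_j = one more guarded iteration, up to j = 4):
  WP_0: (!(tot != -5)) && (3*cnt + (1/3)*g != tot + 4 || ((1/3)*cnt + g + (1/3)*tot != 0 && 3*g == -6) || 2*cnt > 2 || 3*tot > 3*g - 3)
  WP_1: (tot != -5 ==> (tot >= -7 && tot <= cnt - 6 && (!(tot != -5)) && (3*cnt + (1/3)*n != tot + 4 || ((1/3)*cnt + n + (1/3)*tot != 0 && 3*n == -6) || 2*cnt > 2 || 3*tot > 3*n - 3))) && ((!(tot != -5)) ==> (3*cnt + (1/3)*g != tot + 4 || ((1/3)*cnt + g + (1/3)*tot != 0 && 3*g == -6) || 2*cnt > 2 || 3*tot > 3*g - 3))
  WP_2: (tot != -5 ==> (tot >= -7 && tot <= cnt - 6 && (tot != -5 ==> (tot >= -7 && tot <= cnt - 6 && (!(tot != -5)) && (3*cnt + (1/3)*n != tot + 4 || ((1/3)*cnt + n + (1/3)*tot != 0 && 3*n == -6) || 2*cnt > 2 || 3*tot > 3*n - 3))) && ((!(tot != -5)) ==> (3*cnt + (1/3)*n != tot + 4 || ((1/3)*cnt + n + (1/3)*tot != 0 && 3*n == -6) || 2*cnt > 2 || 3*tot > 3*n - 3)))) && ((!(tot != -5)) ==> (3*cnt + (1/3)*g != tot + 4 || ((1/3)*cnt + g + (1/3)*tot != 0 && 3*g == -6) || 2*cnt > 2 || 3*tot > 3*g - 3))
  WP_3: (tot != -5 ==> (tot >= -7 && tot <= cnt - 6 && (tot != -5 ==> (tot >= -7 && tot <= cnt - 6 && (tot != -5 ==> (tot >= -7 && tot <= cnt - 6 && (!(tot != -5)) && (3*cnt + (1/3)*n != tot + 4 || ((1/3)*cnt + n + (1/3)*tot != 0 && 3*n == -6) || 2*cnt > 2 || 3*tot > 3*n - 3))) && ((!(tot != -5)) ==> (3*cnt + (1/3)*n != tot + 4 || ((1/3)*cnt + n + (1/3)*tot != 0 && 3*n == -6) || 2*cnt > 2 || 3*tot > 3*n - 3)))) && ((!(tot != -5)) ==> (3*cnt + (1/3)*n != tot + 4 || ((1/3)*cnt + n + (1/3)*tot != 0 && 3*n == -6) || 2*cnt > 2 || 3*tot > 3*n - 3)))) && ((!(tot != -5)) ==> (3*cnt + (1/3)*g != tot + 4 || ((1/3)*cnt + g + (1/3)*tot != 0 && 3*g == -6) || 2*cnt > 2 || 3*tot > 3*g - 3))
  WP_4: (tot != -5 ==> (tot >= -7 && tot <= cnt - 6 && (tot != -5 ==> (tot >= -7 && tot <= cnt - 6 && (tot != -5 ==> (tot >= -7 && tot <= cnt - 6 && (tot != -5 ==> (tot >= -7 && tot <= cnt - 6 && (!(tot != -5)) && (3*cnt + (1/3)*n != tot + 4 || ((1/3)*cnt + n + (1/3)*tot != 0 && 3*n == -6) || 2*cnt > 2 || 3*tot > 3*n - 3))) && ((!(tot != -5)) ==> (3*cnt + (1/3)*n != tot + 4 || ((1/3)*cnt + n + (1/3)*tot != 0 && 3*n == -6) || 2*cnt > 2 || 3*tot > 3*n - 3)))) && ((!(tot != -5)) ==> (3*cnt + (1/3)*n != tot + 4 || ((1/3)*cnt + n + (1/3)*tot != 0 && 3*n == -6) || 2*cnt > 2 || 3*tot > 3*n - 3)))) && ((!(tot != -5)) ==> (3*cnt + (1/3)*n != tot + 4 || ((1/3)*cnt + n + (1/3)*tot != 0 && 3*n == -6) || 2*cnt > 2 || 3*tot > 3*n - 3)))) && ((!(tot != -5)) ==> (3*cnt + (1/3)*g != tot + 4 || ((1/3)*cnt + g + (1/3)*tot != 0 && 3*g == -6) || 2*cnt > 2 || 3*tot > 3*g - 3))
So before the loop: (tot != -5 ==> (tot >= -7 && tot <= cnt - 6 && (tot != -5 ==> (tot >= -7 && tot <= cnt - 6 && (tot != -5 ==> (tot >= -7 && tot <= cnt - 6 && (tot != -5 ==> (tot >= -7 && tot <= cnt - 6 && (!(tot != -5)) && (3*cnt + (1/3)*n != tot + 4 || ((1/3)*cnt + n + (1/3)*tot != 0 && 3*n == -6) || 2*cnt > 2 || 3*tot > 3*n - 3))) && ((!(tot != -5)) ==> (3*cnt + (1/3)*n != tot + 4 || ((1/3)*cnt + n + (1/3)*tot != 0 && 3*n == -6) || 2*cnt > 2 || 3*tot > 3*n - 3)))) && ((!(tot != -5)) ==> (3*cnt + (1/3)*n != tot + 4 || ((1/3)*cnt + n + (1/3)*tot != 0 && 3*n == -6) || 2*cnt > 2 || 3*tot > 3*n - 3)))) && ((!(tot != -5)) ==> (3*cnt + (1/3)*n != tot + 4 || ((1/3)*cnt + n + (1/3)*tot != 0 && 3*n == -6) || 2*cnt > 2 || 3*tot > 3*n - 3)))) && ((!(tot != -5)) ==> (3*cnt + (1/3)*g != tot + 4 || ((1/3)*cnt + g + (1/3)*tot != 0 && 3*g == -6) || 2*cnt > 2 || 3*tot > 3*g - 3))
The weakest precondition is (tot != -5 ==> (tot >= -7 && tot <= cnt - 6 && (tot != -5 ==> (tot >= -7 && tot <= cnt - 6 && (tot != -5 ==> (tot >= -7 && tot <= cnt - 6 && (tot != -5 ==> (tot >= -7 && tot <= cnt - 6 && (!(tot != -5)) && (3*cnt + (1/3)*n != tot + 4 || ((1/3)*cnt + n + (1/3)*tot != 0 && 3*n == -6) || 2*cnt > 2 || 3*tot > 3*n - 3))) && ((!(tot != -5)) ==> (3*cnt + (1/3)*n != tot + 4 || ((1/3)*cnt + n + (1/3)*tot != 0 && 3*n == -6) || 2*cnt > 2 || 3*tot > 3*n - 3)))) && ((!(tot != -5)) ==> (3*cnt + (1/3)*n != tot + 4 || ((1/3)*cnt + n + (1/3)*tot != 0 && 3*n == -6) || 2*cnt > 2 || 3*tot > 3*n - 3)))) && ((!(tot != -5)) ==> (3*cnt + (1/3)*n != tot + 4 || ((1/3)*cnt + n + (1/3)*tot != 0 && 3*n == -6) || 2*cnt > 2 || 3*tot > 3*n - 3)))) && ((!(tot != -5)) ==> (3*cnt + (1/3)*g != tot + 4 || ((1/3)*cnt + g + (1/3)*tot != 0 && 3*g == -6) || 2*cnt > 2 || 3*tot > 3*g - 3)).
Check whether (tot != -5 ==> (tot >= -7 && tot <= -6 && (tot != -5 ==> (tot >= -7 && tot <= -6 && (tot != -5 ==> (tot >= -7 && tot <= -6 && (tot != -5 ==> (tot >= -7 && tot <= -6 && (!(tot != -5)) && ((1/3)*n != tot + 4 || (n + (1/3)*tot != 0 && 3*n == -6) || 3*tot > 3*n - 3))) && ((!(tot != -5)) ==> ((1/3)*n != tot + 4 || (n + (1/3)*tot != 0 && 3*n == -6) || 3*tot > 3*n - 3)))) && ((!(tot != -5)) ==> ((1/3)*n != tot + 4 || (n + (1/3)*tot != 0 && 3*n == -6) || 3*tot > 3*n - 3)))) && ((!(tot != -5)) ==> ((1/3)*n != tot + 4 || (n + (1/3)*tot != 0 && 3*n == -6) || 3*tot > 3*n - 3)))) && ((!(tot != -5)) ==> ((1/3)*g != tot + 4 || (g + (1/3)*tot != 0 && 3*g == -6) || 3*tot > 3*g - 3)) && cnt == -5 implies it.
Countermodel: at the initial state cnt = -5, g = 42, n = 0, tot = -5, the precondition holds but the weakest precondition fails.
Answer: invalid


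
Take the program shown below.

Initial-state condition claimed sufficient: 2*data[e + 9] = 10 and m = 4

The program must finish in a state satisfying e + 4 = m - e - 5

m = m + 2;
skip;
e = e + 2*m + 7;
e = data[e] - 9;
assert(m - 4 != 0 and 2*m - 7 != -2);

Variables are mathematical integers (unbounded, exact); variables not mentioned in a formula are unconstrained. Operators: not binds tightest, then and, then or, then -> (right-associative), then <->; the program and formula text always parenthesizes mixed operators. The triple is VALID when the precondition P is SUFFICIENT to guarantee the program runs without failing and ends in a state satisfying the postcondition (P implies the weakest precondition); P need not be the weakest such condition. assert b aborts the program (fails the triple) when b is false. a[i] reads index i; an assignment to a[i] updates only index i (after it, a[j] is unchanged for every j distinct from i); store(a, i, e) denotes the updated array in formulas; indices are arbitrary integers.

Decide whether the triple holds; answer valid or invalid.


Working backward. After the program, the postcondition e + 4 = m - e - 5 must hold; in canonical form it is 2*e = m - 9.
Before assert m - 4 != 0 and 2*m - 7 != -2: m != 4 and 2*m != 5 and 2*e = m - 9
Before e := data[e] - 9: m != 4 and 2*m != 5 and 2*data[e] = m + 9
Before e := e + 2*m + 7: m != 4 and 2*m != 5 and 2*data[e + 2*m + 7] = m + 9
Before skip: m != 4 and 2*m != 5 and 2*data[e + 2*m + 7] = m + 9
Before m := m + 2: m != 2 and 2*m != 1 and 2*data[e + 2*m + 11] = m + 11
The weakest precondition is m != 2 and 2*m != 1 and 2*data[e + 2*m + 11] = m + 11.
Check whether 2*data[e + 9] = 10 and m = 4 implies it.
Countermodel: at the initial state data = {[0] = 5, [10] = 5, elsewhere 5}, e = -9, m = 4, the precondition holds but the weakest precondition fails.
Answer: invalid


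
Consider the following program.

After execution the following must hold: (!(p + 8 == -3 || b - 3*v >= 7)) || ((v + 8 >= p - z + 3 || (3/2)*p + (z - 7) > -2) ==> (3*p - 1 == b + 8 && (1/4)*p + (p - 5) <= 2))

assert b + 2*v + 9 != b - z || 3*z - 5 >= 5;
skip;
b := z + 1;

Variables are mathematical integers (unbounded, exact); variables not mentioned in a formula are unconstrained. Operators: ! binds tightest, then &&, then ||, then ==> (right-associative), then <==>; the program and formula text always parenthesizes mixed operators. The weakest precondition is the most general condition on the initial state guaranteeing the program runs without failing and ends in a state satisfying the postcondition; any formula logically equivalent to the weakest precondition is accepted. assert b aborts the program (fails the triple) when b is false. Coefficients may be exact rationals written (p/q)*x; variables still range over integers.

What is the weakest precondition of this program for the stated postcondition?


Working backward. After the program, the postcondition (!(p + 8 == -3 || b - 3*v >= 7)) || ((v + 8 >= p - z + 3 || (3/2)*p + (z - 7) > -2) ==> (3*p - 1 == b + 8 && (1/4)*p + (p - 5) <= 2)) must hold; in canonical form it is (!(p == -11 || b >= 3*v + 7)) || ((v + z >= p - 5 || (3/2)*p + z > 5) ==> (3*p == b + 9 && (5/4)*p <= 7)).
Before b := z + 1: (!(p == -11 || z >= 3*v + 6)) || ((v + z >= p - 5 || (3/2)*p + z > 5) ==> (3*p == z + 10 && (5/4)*p <= 7))
Before skip: (!(p == -11 || z >= 3*v + 6)) || ((v + z >= p - 5 || (3/2)*p + z > 5) ==> (3*p == z + 10 && (5/4)*p <= 7))
Before assert b + 2*v + 9 != b - z || 3*z - 5 >= 5: (2*v + z != -9 || 3*z >= 10) && ((!(p == -11 || z >= 3*v + 6)) || ((v + z >= p - 5 || (3/2)*p + z > 5) ==> (3*p == z + 10 && (5/4)*p <= 7)))
Answer: WP = (2*v + z != -9 || 3*z >= 10) && ((!(p == -11 || z >= 3*v + 6)) || ((v + z >= p - 5 || (3/2)*p + z > 5) ==> (3*p == z + 10 && (5/4)*p <= 7)))


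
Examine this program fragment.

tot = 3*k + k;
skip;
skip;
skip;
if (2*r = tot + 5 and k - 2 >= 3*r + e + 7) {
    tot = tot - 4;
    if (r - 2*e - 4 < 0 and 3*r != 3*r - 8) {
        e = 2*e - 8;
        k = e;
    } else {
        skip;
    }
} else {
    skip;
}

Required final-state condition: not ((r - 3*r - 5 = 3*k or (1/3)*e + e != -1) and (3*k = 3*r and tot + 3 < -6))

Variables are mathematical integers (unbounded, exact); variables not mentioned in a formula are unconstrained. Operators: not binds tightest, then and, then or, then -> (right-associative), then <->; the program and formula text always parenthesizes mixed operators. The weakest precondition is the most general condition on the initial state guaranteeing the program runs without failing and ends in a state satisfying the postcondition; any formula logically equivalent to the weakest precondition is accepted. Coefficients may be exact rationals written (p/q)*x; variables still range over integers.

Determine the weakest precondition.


Working backward. After the program, the postcondition not ((r - 3*r - 5 = 3*k or (1/3)*e + e != -1) and (3*k = 3*r and tot + 3 < -6)) must hold; in canonical form it is not ((3*k + 2*r = -5 or (4/3)*e != -1) and 3*k = 3*r and tot < -9).
Then branch requires (r < 2*e + 4 -> (not ((6*e + 2*r = 19 or (8/3)*e != 29/3) and 6*e = 3*r + 24 and tot < -5))) and ((not (r < 2*e + 4)) -> (not ((3*k + 2*r = -5 or (4/3)*e != -1) and 3*k = 3*r and tot < -5))); else branch requires not ((3*k + 2*r = -5 or (4/3)*e != -1) and 3*k = 3*r and tot < -9).
Before the if: ((2*r = tot + 5 and k >= e + 3*r + 9) -> ((r < 2*e + 4 -> (not ((6*e + 2*r = 19 or (8/3)*e != 29/3) and 6*e = 3*r + 24 and tot < -5))) and ((not (r < 2*e + 4)) -> (not ((3*k + 2*r = -5 or (4/3)*e != -1) and 3*k = 3*r and tot < -5))))) and ((not (2*r = tot + 5 and k >= e + 3*r + 9)) -> (not ((3*k + 2*r = -5 or (4/3)*e != -1) and 3*k = 3*r and tot < -9)))
Before skip: ((2*r = tot + 5 and k >= e + 3*r + 9) -> ((r < 2*e + 4 -> (not ((6*e + 2*r = 19 or (8/3)*e != 29/3) and 6*e = 3*r + 24 and tot < -5))) and ((not (r < 2*e + 4)) -> (not ((3*k + 2*r = -5 or (4/3)*e != -1) and 3*k = 3*r and tot < -5))))) and ((not (2*r = tot + 5 and k >= e + 3*r + 9)) -> (not ((3*k + 2*r = -5 or (4/3)*e != -1) and 3*k = 3*r and tot < -9)))
Before skip: ((2*r = tot + 5 and k >= e + 3*r + 9) -> ((r < 2*e + 4 -> (not ((6*e + 2*r = 19 or (8/3)*e != 29/3) and 6*e = 3*r + 24 and tot < -5))) and ((not (r < 2*e + 4)) -> (not ((3*k + 2*r = -5 or (4/3)*e != -1) and 3*k = 3*r and tot < -5))))) and ((not (2*r = tot + 5 and k >= e + 3*r + 9)) -> (not ((3*k + 2*r = -5 or (4/3)*e != -1) and 3*k = 3*r and tot < -9)))
Before skip: ((2*r = tot + 5 and k >= e + 3*r + 9) -> ((r < 2*e + 4 -> (not ((6*e + 2*r = 19 or (8/3)*e != 29/3) and 6*e = 3*r + 24 and tot < -5))) and ((not (r < 2*e + 4)) -> (not ((3*k + 2*r = -5 or (4/3)*e != -1) and 3*k = 3*r and tot < -5))))) and ((not (2*r = tot + 5 and k >= e + 3*r + 9)) -> (not ((3*k + 2*r = -5 or (4/3)*e != -1) and 3*k = 3*r and tot < -9)))
Before tot := 3*k + k: ((2*r = 4*k + 5 and k >= e + 3*r + 9) -> ((r < 2*e + 4 -> (not ((6*e + 2*r = 19 or (8/3)*e != 29/3) and 6*e = 3*r + 24 and 4*k < -5))) and ((not (r < 2*e + 4)) -> (not ((3*k + 2*r = -5 or (4/3)*e != -1) and 3*k = 3*r and 4*k < -5))))) and ((not (2*r = 4*k + 5 and k >= e + 3*r + 9)) -> (not ((3*k + 2*r = -5 or (4/3)*e != -1) and 3*k = 3*r and 4*k < -9)))
Answer: WP = ((2*r = 4*k + 5 and k >= e + 3*r + 9) -> ((r < 2*e + 4 -> (not ((6*e + 2*r = 19 or (8/3)*e != 29/3) and 6*e = 3*r + 24 and 4*k < -5))) and ((not (r < 2*e + 4)) -> (not ((3*k + 2*r = -5 or (4/3)*e != -1) and 3*k = 3*r and 4*k < -5))))) and ((not (2*r = 4*k + 5 and k >= e + 3*r + 9)) -> (not ((3*k + 2*r = -5 or (4/3)*e != -1) and 3*k = 3*r and 4*k < -9)))


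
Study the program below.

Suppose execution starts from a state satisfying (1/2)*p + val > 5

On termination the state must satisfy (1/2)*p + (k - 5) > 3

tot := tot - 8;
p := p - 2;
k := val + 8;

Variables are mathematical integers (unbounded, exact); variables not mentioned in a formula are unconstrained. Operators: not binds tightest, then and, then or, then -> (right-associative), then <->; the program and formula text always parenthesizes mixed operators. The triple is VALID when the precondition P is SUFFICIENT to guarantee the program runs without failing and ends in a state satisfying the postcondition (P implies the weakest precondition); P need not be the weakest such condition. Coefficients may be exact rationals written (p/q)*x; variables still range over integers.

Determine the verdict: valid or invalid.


Working backward. After the program, the postcondition (1/2)*p + (k - 5) > 3 must hold; in canonical form it is k + (1/2)*p > 8.
Before k := val + 8: (1/2)*p + val > 0
Before p := p - 2: (1/2)*p + val > 1
Before tot := tot - 8: (1/2)*p + val > 1
The weakest precondition is (1/2)*p + val > 1.
Check whether (1/2)*p + val > 5 implies it.
Every state satisfying the precondition satisfies the weakest precondition: the implication holds.
Answer: valid


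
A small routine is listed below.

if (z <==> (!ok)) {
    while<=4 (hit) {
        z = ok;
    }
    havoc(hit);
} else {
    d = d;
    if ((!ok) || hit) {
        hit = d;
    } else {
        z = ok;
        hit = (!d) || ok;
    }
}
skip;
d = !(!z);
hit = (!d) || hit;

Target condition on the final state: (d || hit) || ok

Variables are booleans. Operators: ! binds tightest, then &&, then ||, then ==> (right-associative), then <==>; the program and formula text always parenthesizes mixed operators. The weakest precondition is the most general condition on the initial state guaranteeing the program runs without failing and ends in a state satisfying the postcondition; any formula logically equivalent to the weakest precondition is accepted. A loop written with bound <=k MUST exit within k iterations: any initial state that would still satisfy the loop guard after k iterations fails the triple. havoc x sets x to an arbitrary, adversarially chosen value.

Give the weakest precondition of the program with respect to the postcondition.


Working backward. After the program, the postcondition (d || hit) || ok must hold; in canonical form it is d || hit || ok.
Before hit := (!d) || hit: true
Before d := !(!z): true
Before skip: true
Then branch requires hit ==> (hit ==> (hit ==> (hit ==> (!hit)))); else branch requires true.
Before the if: (z <==> (!ok)) ==> (hit ==> (hit ==> (hit ==> (hit ==> (!hit)))))
Answer: WP = (z <==> (!ok)) ==> (hit ==> (hit ==> (hit ==> (hit ==> (!hit)))))


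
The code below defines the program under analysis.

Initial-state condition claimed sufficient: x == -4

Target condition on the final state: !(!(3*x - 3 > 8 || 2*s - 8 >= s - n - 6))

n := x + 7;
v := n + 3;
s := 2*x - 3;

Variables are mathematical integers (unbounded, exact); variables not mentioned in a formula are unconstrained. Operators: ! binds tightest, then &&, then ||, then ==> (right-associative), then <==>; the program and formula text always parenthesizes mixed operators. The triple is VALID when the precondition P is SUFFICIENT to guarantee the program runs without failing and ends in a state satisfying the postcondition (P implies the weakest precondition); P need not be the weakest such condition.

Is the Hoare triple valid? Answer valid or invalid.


Working backward. After the program, the postcondition !(!(3*x - 3 > 8 || 2*s - 8 >= s - n - 6)) must hold; in canonical form it is 3*x > 11 || n + s >= 2.
Before s := 2*x - 3: 3*x > 11 || n + 2*x >= 5
Before v := n + 3: 3*x > 11 || n + 2*x >= 5
Before n := x + 7: 3*x > 11 || 3*x >= -2
The weakest precondition is 3*x > 11 || 3*x >= -2.
Check whether x == -4 implies it.
Countermodel: at the initial state x = -4, the precondition holds but the weakest precondition fails.
Answer: invalid


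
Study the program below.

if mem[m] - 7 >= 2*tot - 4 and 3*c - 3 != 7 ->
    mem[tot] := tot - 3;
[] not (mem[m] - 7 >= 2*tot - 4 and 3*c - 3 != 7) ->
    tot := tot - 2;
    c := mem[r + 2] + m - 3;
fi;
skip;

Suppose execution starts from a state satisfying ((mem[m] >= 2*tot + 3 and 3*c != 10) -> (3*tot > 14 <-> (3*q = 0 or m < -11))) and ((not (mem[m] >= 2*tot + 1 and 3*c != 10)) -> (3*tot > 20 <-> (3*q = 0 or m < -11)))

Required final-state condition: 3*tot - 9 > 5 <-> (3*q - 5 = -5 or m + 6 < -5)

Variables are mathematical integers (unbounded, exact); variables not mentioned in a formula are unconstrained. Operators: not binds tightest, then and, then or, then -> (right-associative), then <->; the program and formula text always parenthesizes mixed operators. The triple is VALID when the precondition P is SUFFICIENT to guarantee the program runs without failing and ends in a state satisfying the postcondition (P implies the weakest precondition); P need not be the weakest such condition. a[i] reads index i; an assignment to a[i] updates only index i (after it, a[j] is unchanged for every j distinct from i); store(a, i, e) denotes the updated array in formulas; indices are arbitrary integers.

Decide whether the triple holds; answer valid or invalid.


Working backward. After the program, the postcondition 3*tot - 9 > 5 <-> (3*q - 5 = -5 or m + 6 < -5) must hold; in canonical form it is 3*tot > 14 <-> (3*q = 0 or m < -11).
Before skip: 3*tot > 14 <-> (3*q = 0 or m < -11)
Then branch requires 3*tot > 14 <-> (3*q = 0 or m < -11); else branch requires 3*tot > 20 <-> (3*q = 0 or m < -11).
Before the if: ((mem[m] >= 2*tot + 3 and 3*c != 10) -> (3*tot > 14 <-> (3*q = 0 or m < -11))) and ((not (mem[m] >= 2*tot + 3 and 3*c != 10)) -> (3*tot > 20 <-> (3*q = 0 or m < -11)))
The weakest precondition is ((mem[m] >= 2*tot + 3 and 3*c != 10) -> (3*tot > 14 <-> (3*q = 0 or m < -11))) and ((not (mem[m] >= 2*tot + 3 and 3*c != 10)) -> (3*tot > 20 <-> (3*q = 0 or m < -11))).
Check whether ((mem[m] >= 2*tot + 3 and 3*c != 10) -> (3*tot > 14 <-> (3*q = 0 or m < -11))) and ((not (mem[m] >= 2*tot + 1 and 3*c != 10)) -> (3*tot > 20 <-> (3*q = 0 or m < -11))) implies it.
Countermodel: at the initial state c = 0, m = -12, mem = {[-12] = 1, elsewhere 1}, q = 1, tot = 0, the precondition holds but the weakest precondition fails.
Answer: invalid


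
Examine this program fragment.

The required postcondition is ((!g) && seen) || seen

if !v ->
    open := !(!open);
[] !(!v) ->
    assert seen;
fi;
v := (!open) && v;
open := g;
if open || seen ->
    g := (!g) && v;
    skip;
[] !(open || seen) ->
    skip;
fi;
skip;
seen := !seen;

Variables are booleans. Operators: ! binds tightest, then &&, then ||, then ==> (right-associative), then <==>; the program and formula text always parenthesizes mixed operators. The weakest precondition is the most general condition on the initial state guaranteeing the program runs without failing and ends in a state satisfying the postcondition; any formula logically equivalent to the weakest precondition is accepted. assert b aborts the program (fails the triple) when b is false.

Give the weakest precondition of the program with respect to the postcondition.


Working backward. After the program, ((!g) && seen) || seen must hold.
Before seen := !seen: ((!g) && (!seen)) || (!seen)
Before skip: ((!g) && (!seen)) || (!seen)
Then branch requires ((!((!g) && v)) && (!seen)) || (!seen); else branch requires ((!g) && (!seen)) || (!seen).
Before the if: ((open || seen) ==> (((!((!g) && v)) && (!seen)) || (!seen))) && ((!(open || seen)) ==> (((!g) && (!seen)) || (!seen)))
Before open := g: ((g || seen) ==> (((!((!g) && v)) && (!seen)) || (!seen))) && ((!(g || seen)) ==> (((!g) && (!seen)) || (!seen)))
Before v := (!open) && v: ((g || seen) ==> (((!((!g) && (!open) && v)) && (!seen)) || (!seen))) && ((!(g || seen)) ==> (((!g) && (!seen)) || (!seen)))
Then branch requires ((g || seen) ==> (((!((!g) && (!open) && v)) && (!seen)) || (!seen))) && ((!(g || seen)) ==> (((!g) && (!seen)) || (!seen))); else branch requires seen && ((g || seen) ==> (((!((!g) && (!open) && v)) && (!seen)) || (!seen))) && ((!(g || seen)) ==> (((!g) && (!seen)) || (!seen))).
Before the if: ((!v) ==> (((g || seen) ==> (((!((!g) && (!open) && v)) && (!seen)) || (!seen))) && ((!(g || seen)) ==> (((!g) && (!seen)) || (!seen))))) && (v ==> (seen && ((g || seen) ==> (((!((!g) && (!open) && v)) && (!seen)) || (!seen))) && ((!(g || seen)) ==> (((!g) && (!seen)) || (!seen)))))
Answer: WP = ((!v) ==> (((g || seen) ==> (((!((!g) && (!open) && v)) && (!seen)) || (!seen))) && ((!(g || seen)) ==> (((!g) && (!seen)) || (!seen))))) && (v ==> (seen && ((g || seen) ==> (((!((!g) && (!open) && v)) && (!seen)) || (!seen))) && ((!(g || seen)) ==> (((!g) && (!seen)) || (!seen)))))


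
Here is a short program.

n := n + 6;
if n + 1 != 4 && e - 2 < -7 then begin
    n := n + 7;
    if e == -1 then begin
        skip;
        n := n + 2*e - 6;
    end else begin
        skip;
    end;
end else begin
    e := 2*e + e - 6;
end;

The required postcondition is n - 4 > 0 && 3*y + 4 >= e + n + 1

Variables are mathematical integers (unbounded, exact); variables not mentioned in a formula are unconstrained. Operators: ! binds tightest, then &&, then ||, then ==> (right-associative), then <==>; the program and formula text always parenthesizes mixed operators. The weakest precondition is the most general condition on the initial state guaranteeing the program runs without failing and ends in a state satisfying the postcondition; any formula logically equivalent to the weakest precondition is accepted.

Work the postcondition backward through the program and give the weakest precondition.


Working backward. After the program, the postcondition n - 4 > 0 && 3*y + 4 >= e + n + 1 must hold; in canonical form it is n > 4 && 3*y >= e + n - 3.
Then branch requires (e == -1 ==> (2*e + n > 3 && 3*y >= 3*e + n - 2)) && ((!(e == -1)) ==> (n > -3 && 3*y >= e + n + 4)); else branch requires n > 4 && 3*y >= 3*e + n - 9.
Before the if: ((n != 3 && e < -5) ==> ((e == -1 ==> (2*e + n > 3 && 3*y >= 3*e + n - 2)) && ((!(e == -1)) ==> (n > -3 && 3*y >= e + n + 4)))) && ((!(n != 3 && e < -5)) ==> (n > 4 && 3*y >= 3*e + n - 9))
Before n := n + 6: ((n != -3 && e < -5) ==> ((e == -1 ==> (2*e + n > -3 && 3*y >= 3*e + n + 4)) && ((!(e == -1)) ==> (n > -9 && 3*y >= e + n + 10)))) && ((!(n != -3 && e < -5)) ==> (n > -2 && 3*y >= 3*e + n - 3))
Answer: WP = ((n != -3 && e < -5) ==> ((e == -1 ==> (2*e + n > -3 && 3*y >= 3*e + n + 4)) && ((!(e == -1)) ==> (n > -9 && 3*y >= e + n + 10)))) && ((!(n != -3 && e < -5)) ==> (n > -2 && 3*y >= 3*e + n - 3))


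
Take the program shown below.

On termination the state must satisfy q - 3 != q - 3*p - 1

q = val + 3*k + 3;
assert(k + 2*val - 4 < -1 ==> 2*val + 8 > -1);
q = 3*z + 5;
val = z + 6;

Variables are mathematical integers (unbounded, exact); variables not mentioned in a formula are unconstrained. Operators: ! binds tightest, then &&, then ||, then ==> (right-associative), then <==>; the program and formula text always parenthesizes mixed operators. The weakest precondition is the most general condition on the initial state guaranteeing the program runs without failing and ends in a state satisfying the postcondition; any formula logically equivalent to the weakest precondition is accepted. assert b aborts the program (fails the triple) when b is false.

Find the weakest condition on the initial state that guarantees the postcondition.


Working backward. After the program, the postcondition q - 3 != q - 3*p - 1 must hold; in canonical form it is 3*p != 2.
Before val := z + 6: 3*p != 2
Before q := 3*z + 5: 3*p != 2
Before assert k + 2*val - 4 < -1 ==> 2*val + 8 > -1: (k + 2*val < 3 ==> 2*val > -9) && 3*p != 2
Before q := val + 3*k + 3: (k + 2*val < 3 ==> 2*val > -9) && 3*p != 2
Answer: WP = (k + 2*val < 3 ==> 2*val > -9) && 3*p != 2


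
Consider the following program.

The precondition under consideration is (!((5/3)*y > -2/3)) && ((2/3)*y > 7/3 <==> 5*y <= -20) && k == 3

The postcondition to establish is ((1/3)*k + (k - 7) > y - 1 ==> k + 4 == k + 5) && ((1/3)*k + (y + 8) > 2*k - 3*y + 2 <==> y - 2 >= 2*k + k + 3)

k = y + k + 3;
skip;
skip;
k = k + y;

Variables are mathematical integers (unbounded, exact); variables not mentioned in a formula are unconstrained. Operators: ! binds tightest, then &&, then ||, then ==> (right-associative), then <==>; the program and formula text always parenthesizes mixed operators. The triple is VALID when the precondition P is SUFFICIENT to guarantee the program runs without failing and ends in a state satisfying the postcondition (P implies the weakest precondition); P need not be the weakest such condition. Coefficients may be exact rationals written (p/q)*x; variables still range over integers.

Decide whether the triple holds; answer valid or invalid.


Working backward. After the program, the postcondition ((1/3)*k + (k - 7) > y - 1 ==> k + 4 == k + 5) && ((1/3)*k + (y + 8) > 2*k - 3*y + 2 <==> y - 2 >= 2*k + k + 3) must hold; in canonical form it is (!((4/3)*k > y + 6)) && (4*y > (5/3)*k - 6 <==> y >= 3*k + 5).
Before k := k + y: (!((4/3)*k + (1/3)*y > 6)) && ((7/3)*y > (5/3)*k - 6 <==> 3*k + 2*y <= -5)
Before skip: (!((4/3)*k + (1/3)*y > 6)) && ((7/3)*y > (5/3)*k - 6 <==> 3*k + 2*y <= -5)
Before skip: (!((4/3)*k + (1/3)*y > 6)) && ((7/3)*y > (5/3)*k - 6 <==> 3*k + 2*y <= -5)
Before k := y + k + 3: (!((4/3)*k + (5/3)*y > 2)) && ((2/3)*y > (5/3)*k - 1 <==> 3*k + 5*y <= -14)
The weakest precondition is (!((4/3)*k + (5/3)*y > 2)) && ((2/3)*y > (5/3)*k - 1 <==> 3*k + 5*y <= -14).
Check whether (!((5/3)*y > -2/3)) && ((2/3)*y > 7/3 <==> 5*y <= -20) && k == 3 implies it.
Countermodel: at the initial state k = 3, y = -1, the precondition holds but the weakest precondition fails.
Answer: invalid


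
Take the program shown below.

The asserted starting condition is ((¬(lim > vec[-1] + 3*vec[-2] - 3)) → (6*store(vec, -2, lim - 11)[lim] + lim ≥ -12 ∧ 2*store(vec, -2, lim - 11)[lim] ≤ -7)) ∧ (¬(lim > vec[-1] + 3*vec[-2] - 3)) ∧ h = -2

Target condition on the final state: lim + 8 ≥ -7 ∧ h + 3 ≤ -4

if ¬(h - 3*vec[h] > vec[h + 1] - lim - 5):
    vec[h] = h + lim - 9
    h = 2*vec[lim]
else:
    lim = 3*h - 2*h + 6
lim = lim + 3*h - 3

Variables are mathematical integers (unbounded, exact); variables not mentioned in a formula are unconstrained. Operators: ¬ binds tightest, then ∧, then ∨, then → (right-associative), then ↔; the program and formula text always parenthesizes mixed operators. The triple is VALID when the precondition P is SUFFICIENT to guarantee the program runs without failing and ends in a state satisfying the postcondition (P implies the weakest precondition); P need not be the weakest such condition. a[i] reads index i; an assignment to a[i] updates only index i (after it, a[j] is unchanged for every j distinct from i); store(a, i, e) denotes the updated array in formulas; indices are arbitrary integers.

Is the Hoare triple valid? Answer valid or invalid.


Working backward. After the program, the postcondition lim + 8 ≥ -7 ∧ h + 3 ≤ -4 must hold; in canonical form it is lim ≥ -15 ∧ h ≤ -7.
Before lim := lim + 3*h - 3: 3*h + lim ≥ -12 ∧ h ≤ -7
Then branch requires 6*store(vec, h, h + lim - 9)[lim] + lim ≥ -12 ∧ 2*store(vec, h, h + lim - 9)[lim] ≤ -7; else branch requires 4*h ≥ -18 ∧ h ≤ -7.
Before the if: ((¬(h + lim > vec[h + 1] + 3*vec[h] - 5)) → (6*store(vec, h, h + lim - 9)[lim] + lim ≥ -12 ∧ 2*store(vec, h, h + lim - 9)[lim] ≤ -7)) ∧ (h + lim > vec[h + 1] + 3*vec[h] - 5 → (4*h ≥ -18 ∧ h ≤ -7))
The weakest precondition is ((¬(h + lim > vec[h + 1] + 3*vec[h] - 5)) → (6*store(vec, h, h + lim - 9)[lim] + lim ≥ -12 ∧ 2*store(vec, h, h + lim - 9)[lim] ≤ -7)) ∧ (h + lim > vec[h + 1] + 3*vec[h] - 5 → (4*h ≥ -18 ∧ h ≤ -7)).
Check whether ((¬(lim > vec[-1] + 3*vec[-2] - 3)) → (6*store(vec, -2, lim - 11)[lim] + lim ≥ -12 ∧ 2*store(vec, -2, lim - 11)[lim] ≤ -7)) ∧ (¬(lim > vec[-1] + 3*vec[-2] - 3)) ∧ h = -2 implies it.
Every state satisfying the precondition satisfies the weakest precondition: the implication holds.
Answer: valid


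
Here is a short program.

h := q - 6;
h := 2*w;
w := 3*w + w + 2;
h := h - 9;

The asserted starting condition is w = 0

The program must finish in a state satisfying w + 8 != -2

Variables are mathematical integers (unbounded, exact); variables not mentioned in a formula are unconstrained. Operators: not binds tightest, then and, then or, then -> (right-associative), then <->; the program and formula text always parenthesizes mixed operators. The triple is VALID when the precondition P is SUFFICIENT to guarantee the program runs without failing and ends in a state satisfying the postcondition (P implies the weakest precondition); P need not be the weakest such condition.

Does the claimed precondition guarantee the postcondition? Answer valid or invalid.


Working backward. After the program, the postcondition w + 8 != -2 must hold; in canonical form it is w != -10.
Before h := h - 9: w != -10
Before w := 3*w + w + 2: 4*w != -12
Before h := 2*w: 4*w != -12
Before h := q - 6: 4*w != -12
The weakest precondition is 4*w != -12.
Check whether w = 0 implies it.
Every state satisfying the precondition satisfies the weakest precondition: the implication holds.
Answer: valid


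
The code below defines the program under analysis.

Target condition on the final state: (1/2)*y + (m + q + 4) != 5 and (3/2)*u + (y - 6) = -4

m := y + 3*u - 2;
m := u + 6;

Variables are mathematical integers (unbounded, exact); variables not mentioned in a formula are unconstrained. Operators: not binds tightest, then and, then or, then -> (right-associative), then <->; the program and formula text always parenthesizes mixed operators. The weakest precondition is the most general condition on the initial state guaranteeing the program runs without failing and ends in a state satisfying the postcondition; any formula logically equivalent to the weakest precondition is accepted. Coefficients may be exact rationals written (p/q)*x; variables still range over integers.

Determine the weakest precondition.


Working backward. After the program, the postcondition (1/2)*y + (m + q + 4) != 5 and (3/2)*u + (y - 6) = -4 must hold; in canonical form it is m + q + (1/2)*y != 1 and (3/2)*u + y = 2.
Before m := u + 6: q + u + (1/2)*y != -5 and (3/2)*u + y = 2
Before m := y + 3*u - 2: q + u + (1/2)*y != -5 and (3/2)*u + y = 2
Answer: WP = q + u + (1/2)*y != -5 and (3/2)*u + y = 2


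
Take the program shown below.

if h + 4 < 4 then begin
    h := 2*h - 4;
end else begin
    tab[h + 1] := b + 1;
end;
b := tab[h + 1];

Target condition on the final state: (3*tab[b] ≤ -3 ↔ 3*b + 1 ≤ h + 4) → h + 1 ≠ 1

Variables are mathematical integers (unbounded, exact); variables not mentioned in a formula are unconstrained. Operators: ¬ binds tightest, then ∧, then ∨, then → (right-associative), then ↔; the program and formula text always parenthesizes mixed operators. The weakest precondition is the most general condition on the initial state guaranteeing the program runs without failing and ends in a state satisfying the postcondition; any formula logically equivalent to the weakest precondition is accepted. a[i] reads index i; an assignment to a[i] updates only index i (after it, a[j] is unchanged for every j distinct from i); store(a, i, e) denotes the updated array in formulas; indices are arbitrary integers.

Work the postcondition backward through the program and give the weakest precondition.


Working backward. After the program, the postcondition (3*tab[b] ≤ -3 ↔ 3*b + 1 ≤ h + 4) → h + 1 ≠ 1 must hold; in canonical form it is (3*tab[b] ≤ -3 ↔ 3*b ≤ h + 3) → h ≠ 0.
Before b := tab[h + 1]: (3*tab[tab[h + 1]] ≤ -3 ↔ 3*tab[h + 1] ≤ h + 3) → h ≠ 0
Then branch requires (3*tab[tab[2*h - 3]] ≤ -3 ↔ 3*tab[2*h - 3] ≤ 2*h - 1) → 2*h ≠ 4; else branch requires (3*store(tab, h + 1, b + 1)[store(tab, h + 1, b + 1)[h + 1]] ≤ -3 ↔ 3*store(tab, h + 1, b + 1)[h + 1] ≤ h + 3) → h ≠ 0.
Before the if: (h < 0 → ((3*tab[tab[2*h - 3]] ≤ -3 ↔ 3*tab[2*h - 3] ≤ 2*h - 1) → 2*h ≠ 4)) ∧ ((¬(h < 0)) → ((3*store(tab, h + 1, b + 1)[store(tab, h + 1, b + 1)[h + 1]] ≤ -3 ↔ 3*store(tab, h + 1, b + 1)[h + 1] ≤ h + 3) → h ≠ 0))
Answer: WP = (h < 0 → ((3*tab[tab[2*h - 3]] ≤ -3 ↔ 3*tab[2*h - 3] ≤ 2*h - 1) → 2*h ≠ 4)) ∧ ((¬(h < 0)) → ((3*store(tab, h + 1, b + 1)[store(tab, h + 1, b + 1)[h + 1]] ≤ -3 ↔ 3*store(tab, h + 1, b + 1)[h + 1] ≤ h + 3) → h ≠ 0))


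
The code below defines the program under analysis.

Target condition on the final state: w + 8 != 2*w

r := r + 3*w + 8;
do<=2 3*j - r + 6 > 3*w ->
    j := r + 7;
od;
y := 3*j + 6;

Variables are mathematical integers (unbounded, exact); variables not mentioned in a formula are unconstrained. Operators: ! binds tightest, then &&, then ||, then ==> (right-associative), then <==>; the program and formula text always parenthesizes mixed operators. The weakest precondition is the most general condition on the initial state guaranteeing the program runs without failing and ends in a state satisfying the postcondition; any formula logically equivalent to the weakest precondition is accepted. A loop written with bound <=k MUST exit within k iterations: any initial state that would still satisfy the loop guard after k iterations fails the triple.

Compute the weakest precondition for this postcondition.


Working backward. After the program, the postcondition w + 8 != 2*w must hold; in canonical form it is w != 8.
Before y := 3*j + 6: w != 8
Before the loop (bound <=2), unroll the exhaustion recursion (WP_0 = exit-now case; WP_j = one more guarded iteration, up to j = 2):
  WP_0: (!(3*j > r + 3*w - 6)) && w != 8
  WP_1: (3*j > r + 3*w - 6 ==> ((!(2*r > 3*w - 27)) && w != 8)) && ((!(3*j > r + 3*w - 6)) ==> w != 8)
  WP_2: (3*j > r + 3*w - 6 ==> ((2*r > 3*w - 27 ==> ((!(2*r > 3*w - 27)) && w != 8)) && ((!(2*r > 3*w - 27)) ==> w != 8))) && ((!(3*j > r + 3*w - 6)) ==> w != 8)
So before the loop: (3*j > r + 3*w - 6 ==> ((2*r > 3*w - 27 ==> ((!(2*r > 3*w - 27)) && w != 8)) && ((!(2*r > 3*w - 27)) ==> w != 8))) && ((!(3*j > r + 3*w - 6)) ==> w != 8)
Before r := r + 3*w + 8: (3*j > r + 6*w + 2 ==> ((2*r + 3*w > -43 ==> ((!(2*r + 3*w > -43)) && w != 8)) && ((!(2*r + 3*w > -43)) ==> w != 8))) && ((!(3*j > r + 6*w + 2)) ==> w != 8)
Answer: WP = (3*j > r + 6*w + 2 ==> ((2*r + 3*w > -43 ==> ((!(2*r + 3*w > -43)) && w != 8)) && ((!(2*r + 3*w > -43)) ==> w != 8))) && ((!(3*j > r + 6*w + 2)) ==> w != 8)


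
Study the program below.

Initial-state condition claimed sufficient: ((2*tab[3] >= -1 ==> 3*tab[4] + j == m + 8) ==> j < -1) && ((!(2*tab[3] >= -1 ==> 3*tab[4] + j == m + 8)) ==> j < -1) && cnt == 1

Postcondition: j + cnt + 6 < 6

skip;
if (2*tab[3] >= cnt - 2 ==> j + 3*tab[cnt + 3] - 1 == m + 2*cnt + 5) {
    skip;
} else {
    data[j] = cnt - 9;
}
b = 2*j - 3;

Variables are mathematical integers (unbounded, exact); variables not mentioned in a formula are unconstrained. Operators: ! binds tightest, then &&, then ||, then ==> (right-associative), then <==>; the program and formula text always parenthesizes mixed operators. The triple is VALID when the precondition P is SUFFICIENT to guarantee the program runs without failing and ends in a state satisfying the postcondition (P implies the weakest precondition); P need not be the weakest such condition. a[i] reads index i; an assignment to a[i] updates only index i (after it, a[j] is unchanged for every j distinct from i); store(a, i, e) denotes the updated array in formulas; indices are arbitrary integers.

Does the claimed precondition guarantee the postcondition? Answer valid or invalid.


Working backward. After the program, the postcondition j + cnt + 6 < 6 must hold; in canonical form it is cnt + j < 0.
Before b := 2*j - 3: cnt + j < 0
Then branch requires cnt + j < 0; else branch requires cnt + j < 0.
Before the if: ((2*tab[3] >= cnt - 2 ==> 3*tab[cnt + 3] + j == 2*cnt + m + 6) ==> cnt + j < 0) && ((!(2*tab[3] >= cnt - 2 ==> 3*tab[cnt + 3] + j == 2*cnt + m + 6)) ==> cnt + j < 0)
Before skip: ((2*tab[3] >= cnt - 2 ==> 3*tab[cnt + 3] + j == 2*cnt + m + 6) ==> cnt + j < 0) && ((!(2*tab[3] >= cnt - 2 ==> 3*tab[cnt + 3] + j == 2*cnt + m + 6)) ==> cnt + j < 0)
The weakest precondition is ((2*tab[3] >= cnt - 2 ==> 3*tab[cnt + 3] + j == 2*cnt + m + 6) ==> cnt + j < 0) && ((!(2*tab[3] >= cnt - 2 ==> 3*tab[cnt + 3] + j == 2*cnt + m + 6)) ==> cnt + j < 0).
Check whether ((2*tab[3] >= -1 ==> 3*tab[4] + j == m + 8) ==> j < -1) && ((!(2*tab[3] >= -1 ==> 3*tab[4] + j == m + 8)) ==> j < -1) && cnt == 1 implies it.
Every state satisfying the precondition satisfies the weakest precondition: the implication holds.
Answer: valid


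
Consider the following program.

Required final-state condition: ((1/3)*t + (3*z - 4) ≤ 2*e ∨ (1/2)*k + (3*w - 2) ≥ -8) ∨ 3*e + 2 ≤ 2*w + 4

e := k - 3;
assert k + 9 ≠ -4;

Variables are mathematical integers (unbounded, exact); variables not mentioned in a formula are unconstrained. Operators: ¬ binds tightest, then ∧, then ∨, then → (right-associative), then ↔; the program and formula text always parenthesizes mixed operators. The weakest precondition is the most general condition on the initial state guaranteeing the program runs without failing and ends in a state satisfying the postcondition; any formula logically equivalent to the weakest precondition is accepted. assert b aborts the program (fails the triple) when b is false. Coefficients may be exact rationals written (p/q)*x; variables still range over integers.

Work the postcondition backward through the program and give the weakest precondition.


Working backward. After the program, the postcondition ((1/3)*t + (3*z - 4) ≤ 2*e ∨ (1/2)*k + (3*w - 2) ≥ -8) ∨ 3*e + 2 ≤ 2*w + 4 must hold; in canonical form it is (1/3)*t + 3*z ≤ 2*e + 4 ∨ (1/2)*k + 3*w ≥ -6 ∨ 3*e ≤ 2*w + 2.
Before assert k + 9 ≠ -4: k ≠ -13 ∧ ((1/3)*t + 3*z ≤ 2*e + 4 ∨ (1/2)*k + 3*w ≥ -6 ∨ 3*e ≤ 2*w + 2)
Before e := k - 3: k ≠ -13 ∧ ((1/3)*t + 3*z ≤ 2*k - 2 ∨ (1/2)*k + 3*w ≥ -6 ∨ 3*k ≤ 2*w + 11)
Answer: WP = k ≠ -13 ∧ ((1/3)*t + 3*z ≤ 2*k - 2 ∨ (1/2)*k + 3*w ≥ -6 ∨ 3*k ≤ 2*w + 11)
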